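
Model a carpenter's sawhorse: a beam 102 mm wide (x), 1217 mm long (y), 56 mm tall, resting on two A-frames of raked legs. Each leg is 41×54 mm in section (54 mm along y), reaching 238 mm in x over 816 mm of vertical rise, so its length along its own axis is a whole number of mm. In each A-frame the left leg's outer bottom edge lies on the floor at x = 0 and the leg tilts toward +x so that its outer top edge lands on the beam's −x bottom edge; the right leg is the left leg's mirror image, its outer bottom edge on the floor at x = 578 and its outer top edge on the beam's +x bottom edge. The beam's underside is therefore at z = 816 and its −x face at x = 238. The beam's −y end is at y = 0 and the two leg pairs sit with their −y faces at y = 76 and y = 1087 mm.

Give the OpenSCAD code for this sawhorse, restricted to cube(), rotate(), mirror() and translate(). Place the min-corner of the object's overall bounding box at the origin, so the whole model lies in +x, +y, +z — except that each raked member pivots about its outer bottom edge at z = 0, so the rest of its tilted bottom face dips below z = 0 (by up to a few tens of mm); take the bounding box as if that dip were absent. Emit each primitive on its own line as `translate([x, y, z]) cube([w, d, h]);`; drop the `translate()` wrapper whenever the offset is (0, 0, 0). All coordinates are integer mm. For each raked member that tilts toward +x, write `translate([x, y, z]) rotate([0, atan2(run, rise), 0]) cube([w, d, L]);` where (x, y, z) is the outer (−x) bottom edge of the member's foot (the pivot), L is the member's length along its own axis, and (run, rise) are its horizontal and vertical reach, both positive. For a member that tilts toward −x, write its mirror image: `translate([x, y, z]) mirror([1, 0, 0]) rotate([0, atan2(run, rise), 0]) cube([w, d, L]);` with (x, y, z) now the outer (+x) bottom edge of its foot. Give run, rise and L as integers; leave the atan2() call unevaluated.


translate([238, 0, 816]) cube([102, 1217, 56]);
translate([0, 76, 0]) rotate([0, atan2(238, 816), 0]) cube([41, 54, 850]);
translate([578, 76, 0]) mirror([1, 0, 0]) rotate([0, atan2(238, 816), 0]) cube([41, 54, 850]);
translate([0, 1087, 0]) rotate([0, atan2(238, 816), 0]) cube([41, 54, 850]);
translate([578, 1087, 0]) mirror([1, 0, 0]) rotate([0, atan2(238, 816), 0]) cube([41, 54, 850]);


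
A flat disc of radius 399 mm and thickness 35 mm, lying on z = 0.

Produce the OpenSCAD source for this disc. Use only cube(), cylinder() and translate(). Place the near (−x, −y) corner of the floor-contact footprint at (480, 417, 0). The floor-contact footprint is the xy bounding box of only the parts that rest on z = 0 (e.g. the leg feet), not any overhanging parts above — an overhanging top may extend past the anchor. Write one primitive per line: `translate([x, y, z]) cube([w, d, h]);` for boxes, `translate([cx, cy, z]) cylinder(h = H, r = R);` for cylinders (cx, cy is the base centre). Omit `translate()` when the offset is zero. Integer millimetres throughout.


translate([879, 816, 0]) cylinder(h = 35, r = 399);


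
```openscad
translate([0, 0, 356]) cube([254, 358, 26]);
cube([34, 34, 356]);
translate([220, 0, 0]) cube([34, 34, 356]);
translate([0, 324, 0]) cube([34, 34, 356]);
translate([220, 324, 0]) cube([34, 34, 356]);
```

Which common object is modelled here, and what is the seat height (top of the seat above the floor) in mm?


A stool. The seat height is 382 mm.

A 254×358×26 slab at z = 356 on four corner posts — a stool. The seat top is 356 + 26 = 382 mm.


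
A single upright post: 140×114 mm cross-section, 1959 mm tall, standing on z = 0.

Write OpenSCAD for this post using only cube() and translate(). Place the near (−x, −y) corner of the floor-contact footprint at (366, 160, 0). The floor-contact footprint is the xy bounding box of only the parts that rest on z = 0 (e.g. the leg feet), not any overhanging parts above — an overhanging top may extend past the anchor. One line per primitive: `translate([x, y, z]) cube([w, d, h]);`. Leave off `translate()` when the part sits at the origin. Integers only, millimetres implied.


translate([366, 160, 0]) cube([140, 114, 1959]);


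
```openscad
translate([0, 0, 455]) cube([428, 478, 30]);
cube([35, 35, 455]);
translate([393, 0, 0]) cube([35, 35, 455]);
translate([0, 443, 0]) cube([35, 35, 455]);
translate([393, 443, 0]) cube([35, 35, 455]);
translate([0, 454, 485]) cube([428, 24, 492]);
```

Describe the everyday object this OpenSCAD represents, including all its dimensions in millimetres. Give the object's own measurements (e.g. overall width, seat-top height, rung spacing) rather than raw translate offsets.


A chair. The seat is a 428×478×30 mm slab with its top at z = 485 mm, on four 35×35 mm corner legs (flush with the seat edges, standing on z = 0). A flat backrest 24 mm thick, 492 mm tall, spans the full seat width and rises from the seat top along its +y edge, rear face flush with the rear of the seat.


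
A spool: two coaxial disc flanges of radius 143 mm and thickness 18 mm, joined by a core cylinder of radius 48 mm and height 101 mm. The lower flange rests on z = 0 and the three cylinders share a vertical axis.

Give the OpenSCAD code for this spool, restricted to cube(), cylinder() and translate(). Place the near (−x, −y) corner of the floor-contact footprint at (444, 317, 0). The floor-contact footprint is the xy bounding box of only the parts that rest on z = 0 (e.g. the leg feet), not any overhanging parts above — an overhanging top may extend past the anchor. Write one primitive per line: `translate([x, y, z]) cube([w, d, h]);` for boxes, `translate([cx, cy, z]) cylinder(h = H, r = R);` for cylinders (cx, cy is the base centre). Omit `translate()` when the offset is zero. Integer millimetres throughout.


translate([587, 460, 0]) cylinder(h = 18, r = 143);
translate([587, 460, 18]) cylinder(h = 101, r = 48);
translate([587, 460, 119]) cylinder(h = 18, r = 143);


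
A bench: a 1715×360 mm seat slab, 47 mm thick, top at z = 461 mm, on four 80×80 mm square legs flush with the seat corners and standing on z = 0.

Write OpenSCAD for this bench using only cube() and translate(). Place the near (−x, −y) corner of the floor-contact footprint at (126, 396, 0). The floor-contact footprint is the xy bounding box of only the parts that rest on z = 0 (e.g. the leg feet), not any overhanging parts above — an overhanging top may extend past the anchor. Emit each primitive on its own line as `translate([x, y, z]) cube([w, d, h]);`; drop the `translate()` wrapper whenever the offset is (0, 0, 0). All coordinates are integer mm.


// leg_h = 461 − 47 = 414
translate([126, 396, 414]) cube([1715, 360, 47]);
translate([126, 396, 0]) cube([80, 80, 414]);
translate([126, 676, 0]) cube([80, 80, 414]);
translate([1761, 396, 0]) cube([80, 80, 414]);
translate([1761, 676, 0]) cube([80, 80, 414]);


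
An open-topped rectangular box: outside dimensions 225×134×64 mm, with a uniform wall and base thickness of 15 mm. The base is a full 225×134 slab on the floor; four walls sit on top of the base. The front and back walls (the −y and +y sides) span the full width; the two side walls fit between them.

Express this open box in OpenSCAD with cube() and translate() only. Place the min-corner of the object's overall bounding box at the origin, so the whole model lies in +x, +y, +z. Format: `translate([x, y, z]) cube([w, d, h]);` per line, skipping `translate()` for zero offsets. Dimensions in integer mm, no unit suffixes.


cube([225, 134, 15]);
translate([0, 0, 15]) cube([225, 15, 49]);
translate([0, 119, 15]) cube([225, 15, 49]);
translate([0, 15, 15]) cube([15, 104, 49]);
translate([210, 15, 15]) cube([15, 104, 49]);


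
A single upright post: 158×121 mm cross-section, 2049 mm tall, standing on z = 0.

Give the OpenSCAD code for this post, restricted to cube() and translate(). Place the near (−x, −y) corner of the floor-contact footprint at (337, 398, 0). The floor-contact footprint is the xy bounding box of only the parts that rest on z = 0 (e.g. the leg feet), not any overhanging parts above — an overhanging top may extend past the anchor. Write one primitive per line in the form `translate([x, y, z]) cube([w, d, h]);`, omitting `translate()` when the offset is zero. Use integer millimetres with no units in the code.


translate([337, 398, 0]) cube([158, 121, 2049]);


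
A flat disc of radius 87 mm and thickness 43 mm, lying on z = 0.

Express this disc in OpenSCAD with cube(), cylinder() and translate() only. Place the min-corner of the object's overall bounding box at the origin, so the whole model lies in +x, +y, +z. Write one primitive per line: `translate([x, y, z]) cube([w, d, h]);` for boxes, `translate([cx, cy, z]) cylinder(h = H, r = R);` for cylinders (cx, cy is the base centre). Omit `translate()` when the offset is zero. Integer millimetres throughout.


translate([87, 87, 0]) cylinder(h = 43, r = 87);


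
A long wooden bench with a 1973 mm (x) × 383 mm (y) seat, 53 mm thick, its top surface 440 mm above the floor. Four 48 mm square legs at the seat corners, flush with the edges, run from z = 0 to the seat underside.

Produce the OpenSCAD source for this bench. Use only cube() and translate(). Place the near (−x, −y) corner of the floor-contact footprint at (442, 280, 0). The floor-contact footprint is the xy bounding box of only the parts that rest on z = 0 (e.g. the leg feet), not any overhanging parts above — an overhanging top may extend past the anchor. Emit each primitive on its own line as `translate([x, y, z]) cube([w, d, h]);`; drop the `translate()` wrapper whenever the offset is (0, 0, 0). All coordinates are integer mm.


// leg_h = 440 − 53 = 387
translate([442, 280, 387]) cube([1973, 383, 53]);
translate([442, 280, 0]) cube([48, 48, 387]);
translate([442, 615, 0]) cube([48, 48, 387]);
translate([2367, 280, 0]) cube([48, 48, 387]);
translate([2367, 615, 0]) cube([48, 48, 387]);


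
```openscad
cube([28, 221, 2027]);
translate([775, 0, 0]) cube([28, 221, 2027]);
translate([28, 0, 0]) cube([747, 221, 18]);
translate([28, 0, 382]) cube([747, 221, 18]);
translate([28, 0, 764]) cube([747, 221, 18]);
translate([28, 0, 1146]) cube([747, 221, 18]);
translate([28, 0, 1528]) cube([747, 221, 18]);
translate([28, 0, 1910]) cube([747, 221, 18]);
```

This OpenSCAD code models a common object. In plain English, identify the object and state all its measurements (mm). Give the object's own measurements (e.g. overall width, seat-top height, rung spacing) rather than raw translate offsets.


An open bookshelf. Two side panels, each 28 mm thick, 221 mm deep and 2027 mm tall, stand 803 mm apart (outside-to-outside). Between them sit 6 shelves, each 18 mm thick and 221 mm deep, spanning the full gap between the sides. The bottom shelf rests on the floor (its underside at z = 0) and the clear gap between one shelf's top and the next shelf's underside is 364 mm.


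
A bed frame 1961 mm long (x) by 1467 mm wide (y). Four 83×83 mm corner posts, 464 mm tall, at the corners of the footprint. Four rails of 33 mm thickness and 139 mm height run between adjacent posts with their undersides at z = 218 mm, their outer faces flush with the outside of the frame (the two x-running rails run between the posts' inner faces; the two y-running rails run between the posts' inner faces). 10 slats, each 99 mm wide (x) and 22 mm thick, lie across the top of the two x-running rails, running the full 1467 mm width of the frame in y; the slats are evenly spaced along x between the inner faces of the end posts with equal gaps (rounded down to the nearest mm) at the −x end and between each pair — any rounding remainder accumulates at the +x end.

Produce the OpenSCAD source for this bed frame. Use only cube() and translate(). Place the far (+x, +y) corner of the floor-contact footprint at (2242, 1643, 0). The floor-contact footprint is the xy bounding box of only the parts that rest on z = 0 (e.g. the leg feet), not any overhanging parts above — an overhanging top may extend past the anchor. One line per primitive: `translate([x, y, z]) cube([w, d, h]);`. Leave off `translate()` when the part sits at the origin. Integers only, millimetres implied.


// slat z = rail_z + rail_h = 218 + 139 = 357
// slat gap = ⌊(1795 − 10·99) / 11⌋ = 73
translate([281, 176, 0]) cube([83, 83, 464]);
translate([281, 1560, 0]) cube([83, 83, 464]);
translate([2159, 176, 0]) cube([83, 83, 464]);
translate([2159, 1560, 0]) cube([83, 83, 464]);
translate([364, 176, 218]) cube([1795, 33, 139]);
translate([364, 1610, 218]) cube([1795, 33, 139]);
translate([281, 259, 218]) cube([33, 1301, 139]);
translate([2209, 259, 218]) cube([33, 1301, 139]);
translate([437, 176, 357]) cube([99, 1467, 22]);
translate([609, 176, 357]) cube([99, 1467, 22]);
translate([781, 176, 357]) cube([99, 1467, 22]);
translate([953, 176, 357]) cube([99, 1467, 22]);
translate([1125, 176, 357]) cube([99, 1467, 22]);
translate([1297, 176, 357]) cube([99, 1467, 22]);
translate([1469, 176, 357]) cube([99, 1467, 22]);
translate([1641, 176, 357]) cube([99, 1467, 22]);
translate([1813, 176, 357]) cube([99, 1467, 22]);
translate([1985, 176, 357]) cube([99, 1467, 22]);


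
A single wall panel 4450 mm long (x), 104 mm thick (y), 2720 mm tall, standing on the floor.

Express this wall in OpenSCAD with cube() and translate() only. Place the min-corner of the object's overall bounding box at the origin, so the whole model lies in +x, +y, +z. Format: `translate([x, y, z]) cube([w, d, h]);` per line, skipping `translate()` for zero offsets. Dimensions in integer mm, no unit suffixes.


cube([4450, 104, 2720]);


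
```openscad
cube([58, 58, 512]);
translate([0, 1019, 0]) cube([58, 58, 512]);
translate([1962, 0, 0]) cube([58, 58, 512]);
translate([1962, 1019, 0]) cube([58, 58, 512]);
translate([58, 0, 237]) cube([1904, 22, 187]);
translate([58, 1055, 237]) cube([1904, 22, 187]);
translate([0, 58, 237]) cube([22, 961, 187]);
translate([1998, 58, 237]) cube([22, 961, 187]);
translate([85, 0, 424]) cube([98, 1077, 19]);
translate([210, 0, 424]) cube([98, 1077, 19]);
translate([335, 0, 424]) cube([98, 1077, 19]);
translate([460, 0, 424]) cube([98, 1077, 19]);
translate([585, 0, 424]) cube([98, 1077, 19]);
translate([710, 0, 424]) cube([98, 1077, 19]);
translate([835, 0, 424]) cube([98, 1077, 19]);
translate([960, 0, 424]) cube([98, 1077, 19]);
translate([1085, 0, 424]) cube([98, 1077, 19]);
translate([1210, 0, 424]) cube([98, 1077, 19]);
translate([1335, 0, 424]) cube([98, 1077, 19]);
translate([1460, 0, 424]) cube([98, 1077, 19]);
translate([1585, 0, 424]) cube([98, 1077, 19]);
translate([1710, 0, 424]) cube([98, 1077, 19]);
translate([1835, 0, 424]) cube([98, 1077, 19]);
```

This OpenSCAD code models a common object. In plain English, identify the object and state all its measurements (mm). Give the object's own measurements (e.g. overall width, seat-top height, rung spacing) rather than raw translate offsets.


A bed frame 2020 mm long (x) by 1077 mm wide (y). Four 58×58 mm corner posts, 512 mm tall, at the corners of the footprint. Four rails of 22 mm thickness and 187 mm height run between adjacent posts with their undersides at z = 237 mm, their outer faces flush with the outside of the frame (the two x-running rails run between the posts' inner faces; the two y-running rails run between the posts' inner faces). 15 slats, each 98 mm wide (x) and 19 mm thick, lie across the top of the two x-running rails, running the full 1077 mm width of the frame in y; along x they sit between the end posts with a 27 mm gap after the −x posts and between neighbouring slats, leaving 29 mm before the +x posts.


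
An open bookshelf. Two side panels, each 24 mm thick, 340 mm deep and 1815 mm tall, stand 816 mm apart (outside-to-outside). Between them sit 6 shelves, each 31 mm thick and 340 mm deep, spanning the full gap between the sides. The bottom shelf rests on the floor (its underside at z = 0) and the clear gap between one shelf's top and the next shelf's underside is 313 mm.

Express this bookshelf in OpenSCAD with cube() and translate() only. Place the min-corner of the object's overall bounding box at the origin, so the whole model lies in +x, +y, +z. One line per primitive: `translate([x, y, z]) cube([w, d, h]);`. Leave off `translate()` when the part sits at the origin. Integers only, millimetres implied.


cube([24, 340, 1815]);
translate([792, 0, 0]) cube([24, 340, 1815]);
translate([24, 0, 0]) cube([768, 340, 31]);
translate([24, 0, 344]) cube([768, 340, 31]);
translate([24, 0, 688]) cube([768, 340, 31]);
translate([24, 0, 1032]) cube([768, 340, 31]);
translate([24, 0, 1376]) cube([768, 340, 31]);
translate([24, 0, 1720]) cube([768, 340, 31]);


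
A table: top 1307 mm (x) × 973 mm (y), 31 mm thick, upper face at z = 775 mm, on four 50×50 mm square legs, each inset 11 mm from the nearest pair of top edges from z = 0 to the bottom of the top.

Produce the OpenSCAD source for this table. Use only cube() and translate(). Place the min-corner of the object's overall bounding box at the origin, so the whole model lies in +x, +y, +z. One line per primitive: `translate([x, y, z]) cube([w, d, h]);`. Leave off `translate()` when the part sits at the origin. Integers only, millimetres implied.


translate([0, 0, 744]) cube([1307, 973, 31]);
translate([11, 11, 0]) cube([50, 50, 744]);
translate([1246, 11, 0]) cube([50, 50, 744]);
translate([11, 912, 0]) cube([50, 50, 744]);
translate([1246, 912, 0]) cube([50, 50, 744]);


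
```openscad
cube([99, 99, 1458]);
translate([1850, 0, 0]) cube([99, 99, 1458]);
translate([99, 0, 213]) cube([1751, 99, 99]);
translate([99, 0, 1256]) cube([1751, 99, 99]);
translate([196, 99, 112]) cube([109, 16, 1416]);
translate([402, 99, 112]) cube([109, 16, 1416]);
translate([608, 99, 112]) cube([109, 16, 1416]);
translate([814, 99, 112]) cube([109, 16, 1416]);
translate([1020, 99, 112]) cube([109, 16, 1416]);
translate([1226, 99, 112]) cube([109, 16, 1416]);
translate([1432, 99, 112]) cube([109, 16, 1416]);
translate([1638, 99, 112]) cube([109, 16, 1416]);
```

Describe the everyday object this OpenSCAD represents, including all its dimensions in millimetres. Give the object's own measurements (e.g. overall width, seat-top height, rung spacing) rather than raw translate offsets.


A fence section. Two 99×99 mm posts, 1458 mm tall, stand on the floor with a clear span of 1751 mm between their inner faces. Two horizontal rails of 99×99 mm section span the gap between the posts with their undersides at z = 213 mm and z = 1256 mm, flush with the posts' −y face. 8 pickets, each 109 mm wide, 16 mm thick and 1416 mm tall, are fixed to the +y face of the rails with their bottoms at z = 112 mm, spaced across the span with a 97 mm gap after the −x post and between neighbouring pickets, with 103 mm left before the +x post.


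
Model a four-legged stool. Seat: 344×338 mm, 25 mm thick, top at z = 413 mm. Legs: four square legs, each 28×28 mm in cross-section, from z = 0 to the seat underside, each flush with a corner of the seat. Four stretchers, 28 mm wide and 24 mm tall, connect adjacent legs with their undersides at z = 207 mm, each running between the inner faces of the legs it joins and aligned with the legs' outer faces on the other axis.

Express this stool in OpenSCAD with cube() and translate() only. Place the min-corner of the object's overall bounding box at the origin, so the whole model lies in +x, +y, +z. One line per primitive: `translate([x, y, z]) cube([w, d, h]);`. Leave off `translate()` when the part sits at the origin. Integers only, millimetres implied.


// leg_h = 413 - 25 = 388
// stretcher span = 344 - 2*28 = 288
translate([0, 0, 388]) cube([344, 338, 25]);
cube([28, 28, 388]);
translate([316, 0, 0]) cube([28, 28, 388]);
translate([0, 310, 0]) cube([28, 28, 388]);
translate([316, 310, 0]) cube([28, 28, 388]);
translate([28, 0, 207]) cube([288, 28, 24]);
translate([28, 310, 207]) cube([288, 28, 24]);
translate([0, 28, 207]) cube([28, 282, 24]);
translate([316, 28, 207]) cube([28, 282, 24]);


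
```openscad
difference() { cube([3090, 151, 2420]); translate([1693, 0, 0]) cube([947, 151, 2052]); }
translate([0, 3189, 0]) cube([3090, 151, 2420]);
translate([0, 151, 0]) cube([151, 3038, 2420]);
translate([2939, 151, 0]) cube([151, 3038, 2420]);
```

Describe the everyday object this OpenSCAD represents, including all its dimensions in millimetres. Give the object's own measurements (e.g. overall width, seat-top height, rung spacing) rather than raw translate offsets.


A single room: four walls, each 2420 mm tall and 151 mm thick, enclosing an outside footprint 3090×3340 mm (x × y), no floor or roof. The front and back walls (−y and +y sides) run the full x-width; the side walls fit between their inner faces. A door opening 947 mm wide and 2052 mm tall is cut through the front wall from the floor up, its −x edge 1693 mm from the wall's −x end.


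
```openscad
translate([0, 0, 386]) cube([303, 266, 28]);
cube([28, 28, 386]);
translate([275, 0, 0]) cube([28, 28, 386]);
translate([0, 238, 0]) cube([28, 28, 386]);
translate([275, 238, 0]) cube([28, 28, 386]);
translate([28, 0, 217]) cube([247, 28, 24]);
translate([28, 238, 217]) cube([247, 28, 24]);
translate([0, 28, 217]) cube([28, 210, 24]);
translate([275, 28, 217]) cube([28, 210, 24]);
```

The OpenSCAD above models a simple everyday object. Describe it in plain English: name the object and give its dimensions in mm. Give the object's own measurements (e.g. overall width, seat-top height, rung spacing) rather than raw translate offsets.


A four-legged stool. The seat is a 303×266×28 mm slab whose top surface is at z = 414 mm; four square legs, each 28×28 mm in cross-section, run from the floor (z = 0) to the underside of the seat, each flush with a corner of the seat. Four stretchers, 28 mm wide and 24 mm tall, connect adjacent legs with their undersides at z = 217 mm, each running between the inner faces of the legs it joins and aligned with the legs' outer faces on the other axis.


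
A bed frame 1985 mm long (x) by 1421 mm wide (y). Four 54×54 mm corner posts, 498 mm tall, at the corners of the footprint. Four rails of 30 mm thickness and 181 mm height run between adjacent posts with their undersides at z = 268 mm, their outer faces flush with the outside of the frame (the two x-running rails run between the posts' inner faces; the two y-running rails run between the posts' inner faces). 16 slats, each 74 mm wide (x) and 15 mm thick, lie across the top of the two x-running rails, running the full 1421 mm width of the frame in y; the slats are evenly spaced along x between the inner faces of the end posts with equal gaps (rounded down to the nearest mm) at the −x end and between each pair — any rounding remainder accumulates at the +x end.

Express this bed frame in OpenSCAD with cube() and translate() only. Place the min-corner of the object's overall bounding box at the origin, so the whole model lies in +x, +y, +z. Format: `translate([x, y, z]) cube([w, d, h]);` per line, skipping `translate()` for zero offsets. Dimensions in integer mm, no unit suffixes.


cube([54, 54, 498]);
translate([0, 1367, 0]) cube([54, 54, 498]);
translate([1931, 0, 0]) cube([54, 54, 498]);
translate([1931, 1367, 0]) cube([54, 54, 498]);
translate([54, 0, 268]) cube([1877, 30, 181]);
translate([54, 1391, 268]) cube([1877, 30, 181]);
translate([0, 54, 268]) cube([30, 1313, 181]);
translate([1955, 54, 268]) cube([30, 1313, 181]);
translate([94, 0, 449]) cube([74, 1421, 15]);
translate([208, 0, 449]) cube([74, 1421, 15]);
translate([322, 0, 449]) cube([74, 1421, 15]);
translate([436, 0, 449]) cube([74, 1421, 15]);
translate([550, 0, 449]) cube([74, 1421, 15]);
translate([664, 0, 449]) cube([74, 1421, 15]);
translate([778, 0, 449]) cube([74, 1421, 15]);
translate([892, 0, 449]) cube([74, 1421, 15]);
translate([1006, 0, 449]) cube([74, 1421, 15]);
translate([1120, 0, 449]) cube([74, 1421, 15]);
translate([1234, 0, 449]) cube([74, 1421, 15]);
translate([1348, 0, 449]) cube([74, 1421, 15]);
translate([1462, 0, 449]) cube([74, 1421, 15]);
translate([1576, 0, 449]) cube([74, 1421, 15]);
translate([1690, 0, 449]) cube([74, 1421, 15]);
translate([1804, 0, 449]) cube([74, 1421, 15]);


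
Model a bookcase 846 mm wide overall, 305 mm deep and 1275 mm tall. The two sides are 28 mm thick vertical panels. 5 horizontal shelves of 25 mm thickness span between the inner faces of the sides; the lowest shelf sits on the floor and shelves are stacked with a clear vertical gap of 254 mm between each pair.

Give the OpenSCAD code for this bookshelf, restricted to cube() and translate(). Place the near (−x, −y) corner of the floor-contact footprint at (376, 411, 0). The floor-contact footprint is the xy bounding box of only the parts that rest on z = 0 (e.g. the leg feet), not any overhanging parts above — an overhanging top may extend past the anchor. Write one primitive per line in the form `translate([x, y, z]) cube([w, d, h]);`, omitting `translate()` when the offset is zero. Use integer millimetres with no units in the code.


translate([376, 411, 0]) cube([28, 305, 1275]);
translate([1194, 411, 0]) cube([28, 305, 1275]);
translate([404, 411, 0]) cube([790, 305, 25]);
translate([404, 411, 279]) cube([790, 305, 25]);
translate([404, 411, 558]) cube([790, 305, 25]);
translate([404, 411, 837]) cube([790, 305, 25]);
translate([404, 411, 1116]) cube([790, 305, 25]);


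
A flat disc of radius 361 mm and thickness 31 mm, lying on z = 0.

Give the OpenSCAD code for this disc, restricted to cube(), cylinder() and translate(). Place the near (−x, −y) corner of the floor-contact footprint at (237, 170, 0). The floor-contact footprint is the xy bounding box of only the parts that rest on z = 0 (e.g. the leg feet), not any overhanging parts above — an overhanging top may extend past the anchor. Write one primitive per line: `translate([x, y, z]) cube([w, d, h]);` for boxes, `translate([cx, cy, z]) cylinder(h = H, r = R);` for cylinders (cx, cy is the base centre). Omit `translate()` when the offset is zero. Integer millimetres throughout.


translate([598, 531, 0]) cylinder(h = 31, r = 361);


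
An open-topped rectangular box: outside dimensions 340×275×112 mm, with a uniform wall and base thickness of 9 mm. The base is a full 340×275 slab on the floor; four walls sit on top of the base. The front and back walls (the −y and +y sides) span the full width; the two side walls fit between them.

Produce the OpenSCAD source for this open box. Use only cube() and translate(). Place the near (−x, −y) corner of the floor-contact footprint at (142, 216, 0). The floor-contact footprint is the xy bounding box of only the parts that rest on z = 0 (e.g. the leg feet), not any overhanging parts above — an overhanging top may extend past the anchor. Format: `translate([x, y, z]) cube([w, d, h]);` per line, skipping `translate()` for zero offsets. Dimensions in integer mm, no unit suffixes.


translate([142, 216, 0]) cube([340, 275, 9]);
translate([142, 216, 9]) cube([340, 9, 103]);
translate([142, 482, 9]) cube([340, 9, 103]);
translate([142, 225, 9]) cube([9, 257, 103]);
translate([473, 225, 9]) cube([9, 257, 103]);


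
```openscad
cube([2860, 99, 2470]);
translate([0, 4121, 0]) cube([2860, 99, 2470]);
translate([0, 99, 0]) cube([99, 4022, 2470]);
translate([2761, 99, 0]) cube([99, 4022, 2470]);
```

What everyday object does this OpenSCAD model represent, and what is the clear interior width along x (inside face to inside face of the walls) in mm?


A house (or room) frame. The interior width is 2662 mm.

Four 2470 mm walls enclosing a rectangle with no floor or roof — a room or house frame. Outside width is 2860 mm and wall thickness is 99 mm, so the interior width is 2860 − 2 × 99 = 2662 mm.


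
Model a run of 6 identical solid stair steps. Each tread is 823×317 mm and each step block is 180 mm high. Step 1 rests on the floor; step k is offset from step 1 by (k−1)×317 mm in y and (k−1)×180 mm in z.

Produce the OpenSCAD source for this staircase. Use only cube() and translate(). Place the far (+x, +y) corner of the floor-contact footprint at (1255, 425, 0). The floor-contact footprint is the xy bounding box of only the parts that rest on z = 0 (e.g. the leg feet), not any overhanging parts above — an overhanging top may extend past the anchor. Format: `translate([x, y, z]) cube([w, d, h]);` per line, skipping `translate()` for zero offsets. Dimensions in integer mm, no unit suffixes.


translate([432, 108, 0]) cube([823, 317, 180]);
translate([432, 425, 180]) cube([823, 317, 180]);
translate([432, 742, 360]) cube([823, 317, 180]);
translate([432, 1059, 540]) cube([823, 317, 180]);
translate([432, 1376, 720]) cube([823, 317, 180]);
translate([432, 1693, 900]) cube([823, 317, 180]);


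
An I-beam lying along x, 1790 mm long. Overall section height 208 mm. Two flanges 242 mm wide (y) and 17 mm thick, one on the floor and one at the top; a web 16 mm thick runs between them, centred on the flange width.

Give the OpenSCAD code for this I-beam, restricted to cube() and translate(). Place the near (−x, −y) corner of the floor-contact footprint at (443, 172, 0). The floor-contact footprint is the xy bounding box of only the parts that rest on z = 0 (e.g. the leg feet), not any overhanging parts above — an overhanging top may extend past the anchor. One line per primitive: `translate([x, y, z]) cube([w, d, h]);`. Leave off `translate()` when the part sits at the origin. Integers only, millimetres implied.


translate([443, 172, 0]) cube([1790, 242, 17]);
translate([443, 285, 17]) cube([1790, 16, 174]);
translate([443, 172, 191]) cube([1790, 242, 17]);


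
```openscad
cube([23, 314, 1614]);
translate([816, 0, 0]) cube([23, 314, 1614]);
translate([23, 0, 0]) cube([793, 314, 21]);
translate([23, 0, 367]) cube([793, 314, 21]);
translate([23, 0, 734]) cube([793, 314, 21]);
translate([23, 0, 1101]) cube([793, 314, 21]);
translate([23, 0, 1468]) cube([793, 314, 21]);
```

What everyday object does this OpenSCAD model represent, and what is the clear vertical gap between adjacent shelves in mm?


A bookshelf. The clear shelf gap is 346 mm.

Two tall side panels with 5 horizontal boards between them — a bookshelf. The first two shelf undersides are at z = 0 and z = 367; with shelf thickness 21, the clear gap is 367 − 0 − 21 = 346 mm.


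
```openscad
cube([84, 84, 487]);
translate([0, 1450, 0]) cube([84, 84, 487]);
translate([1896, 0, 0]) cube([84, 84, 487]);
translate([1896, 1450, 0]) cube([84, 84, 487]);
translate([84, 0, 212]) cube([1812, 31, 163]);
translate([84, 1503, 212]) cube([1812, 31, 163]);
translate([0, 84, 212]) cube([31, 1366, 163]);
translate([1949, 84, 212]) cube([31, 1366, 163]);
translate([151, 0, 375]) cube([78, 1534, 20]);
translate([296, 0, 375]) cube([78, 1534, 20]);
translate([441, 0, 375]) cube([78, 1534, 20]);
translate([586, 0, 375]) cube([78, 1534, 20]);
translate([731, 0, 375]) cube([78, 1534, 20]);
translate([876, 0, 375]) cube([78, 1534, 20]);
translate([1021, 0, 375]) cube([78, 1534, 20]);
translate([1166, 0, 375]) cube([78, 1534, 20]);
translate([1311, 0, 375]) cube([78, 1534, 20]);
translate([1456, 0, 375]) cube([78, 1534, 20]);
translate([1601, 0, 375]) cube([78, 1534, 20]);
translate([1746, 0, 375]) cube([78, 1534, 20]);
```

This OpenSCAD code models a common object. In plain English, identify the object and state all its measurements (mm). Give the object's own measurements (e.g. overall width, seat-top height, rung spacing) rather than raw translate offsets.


A bed frame 1980 mm long (x) by 1534 mm wide (y). Four 84×84 mm corner posts, 487 mm tall, at the corners of the footprint. Four rails of 31 mm thickness and 163 mm height run between adjacent posts with their undersides at z = 212 mm, their outer faces flush with the outside of the frame (the two x-running rails run between the posts' inner faces; the two y-running rails run between the posts' inner faces). 12 slats, each 78 mm wide (x) and 20 mm thick, lie across the top of the two x-running rails, running the full 1534 mm width of the frame in y; along x they sit between the end posts with a 67 mm gap after the −x posts and between neighbouring slats, leaving 72 mm before the +x posts.


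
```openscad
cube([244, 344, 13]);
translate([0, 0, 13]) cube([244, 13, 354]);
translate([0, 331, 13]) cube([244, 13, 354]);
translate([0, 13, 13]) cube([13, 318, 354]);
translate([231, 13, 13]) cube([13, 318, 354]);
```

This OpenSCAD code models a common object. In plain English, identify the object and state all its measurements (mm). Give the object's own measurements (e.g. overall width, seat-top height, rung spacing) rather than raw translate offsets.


An open-topped rectangular box: outside dimensions 244×344×367 mm, with a uniform wall and base thickness of 13 mm. The base is a full 244×344 slab on the floor; four walls sit on top of the base. The front and back walls (the −y and +y sides) span the full width; the two side walls fit between them.


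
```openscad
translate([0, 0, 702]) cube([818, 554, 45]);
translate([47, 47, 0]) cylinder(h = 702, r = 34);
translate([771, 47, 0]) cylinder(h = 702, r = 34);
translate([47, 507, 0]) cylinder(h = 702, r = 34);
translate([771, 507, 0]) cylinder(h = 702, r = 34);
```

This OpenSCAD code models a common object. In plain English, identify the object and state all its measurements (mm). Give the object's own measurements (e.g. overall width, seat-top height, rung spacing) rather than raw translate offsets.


A rectangular dining table. The top is 818×554×45 mm with its upper surface at z = 747 mm. It stands on four round legs of 68 mm diameter, each leg's bounding box inset 13 mm from the nearest pair of top edges, running from the floor to the underside of the top.


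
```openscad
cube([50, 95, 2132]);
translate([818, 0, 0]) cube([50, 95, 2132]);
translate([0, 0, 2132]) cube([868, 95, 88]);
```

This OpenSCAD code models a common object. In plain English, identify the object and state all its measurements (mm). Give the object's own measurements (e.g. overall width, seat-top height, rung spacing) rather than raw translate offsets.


A door frame. The clear opening is 768 mm wide and 2132 mm high. Two 50 mm wide jambs, 95 mm deep, stand either side of the opening from the floor to the top of the opening. A 88 mm thick head sits across the top of both jambs, spanning the full outside width of the frame.


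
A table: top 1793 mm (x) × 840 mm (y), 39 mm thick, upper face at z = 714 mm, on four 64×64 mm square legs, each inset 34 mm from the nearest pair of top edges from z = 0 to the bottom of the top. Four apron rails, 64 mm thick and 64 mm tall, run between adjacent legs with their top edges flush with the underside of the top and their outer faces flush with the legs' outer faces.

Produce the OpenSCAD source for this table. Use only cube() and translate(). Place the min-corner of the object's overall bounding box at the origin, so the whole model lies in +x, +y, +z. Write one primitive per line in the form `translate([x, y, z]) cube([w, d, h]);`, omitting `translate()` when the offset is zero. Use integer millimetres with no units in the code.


translate([0, 0, 675]) cube([1793, 840, 39]);
translate([34, 34, 0]) cube([64, 64, 675]);
translate([1695, 34, 0]) cube([64, 64, 675]);
translate([34, 742, 0]) cube([64, 64, 675]);
translate([1695, 742, 0]) cube([64, 64, 675]);
translate([98, 34, 611]) cube([1597, 64, 64]);
translate([98, 742, 611]) cube([1597, 64, 64]);
translate([34, 98, 611]) cube([64, 644, 64]);
translate([1695, 98, 611]) cube([64, 644, 64]);


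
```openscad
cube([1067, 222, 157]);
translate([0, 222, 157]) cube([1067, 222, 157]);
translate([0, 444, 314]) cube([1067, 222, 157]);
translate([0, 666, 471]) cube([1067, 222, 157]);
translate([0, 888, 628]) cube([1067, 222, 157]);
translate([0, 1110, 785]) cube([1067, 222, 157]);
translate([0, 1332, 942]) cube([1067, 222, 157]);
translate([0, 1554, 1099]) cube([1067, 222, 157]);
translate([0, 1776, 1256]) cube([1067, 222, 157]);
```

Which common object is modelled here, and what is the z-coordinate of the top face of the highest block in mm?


A staircase. The total rise is 1413 mm.

9 identical blocks, each offset up and back from the previous — a staircase. Each step is 157 mm tall and there are 9 of them, so the total rise is 9 × 157 = 1413 mm.


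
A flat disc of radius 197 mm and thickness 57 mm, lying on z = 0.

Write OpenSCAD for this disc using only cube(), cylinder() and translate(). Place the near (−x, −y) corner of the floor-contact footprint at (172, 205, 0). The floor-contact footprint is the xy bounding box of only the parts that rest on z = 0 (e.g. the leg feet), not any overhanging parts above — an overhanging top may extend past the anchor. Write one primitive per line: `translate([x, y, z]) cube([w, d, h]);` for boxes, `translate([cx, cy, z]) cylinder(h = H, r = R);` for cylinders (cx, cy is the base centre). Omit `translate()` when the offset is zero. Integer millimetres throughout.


translate([369, 402, 0]) cylinder(h = 57, r = 197);


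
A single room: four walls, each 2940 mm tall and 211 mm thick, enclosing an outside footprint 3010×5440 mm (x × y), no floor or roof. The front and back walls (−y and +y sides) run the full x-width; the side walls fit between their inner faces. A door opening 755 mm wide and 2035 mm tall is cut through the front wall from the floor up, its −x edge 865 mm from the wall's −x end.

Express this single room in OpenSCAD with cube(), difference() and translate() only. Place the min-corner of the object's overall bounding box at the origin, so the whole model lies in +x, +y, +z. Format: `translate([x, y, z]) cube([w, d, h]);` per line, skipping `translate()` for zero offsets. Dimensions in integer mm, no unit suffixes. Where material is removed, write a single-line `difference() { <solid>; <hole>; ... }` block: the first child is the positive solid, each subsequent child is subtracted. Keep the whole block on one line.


difference() { cube([3010, 211, 2940]); translate([865, 0, 0]) cube([755, 211, 2035]); }
translate([0, 5229, 0]) cube([3010, 211, 2940]);
translate([0, 211, 0]) cube([211, 5018, 2940]);
translate([2799, 211, 0]) cube([211, 5018, 2940]);


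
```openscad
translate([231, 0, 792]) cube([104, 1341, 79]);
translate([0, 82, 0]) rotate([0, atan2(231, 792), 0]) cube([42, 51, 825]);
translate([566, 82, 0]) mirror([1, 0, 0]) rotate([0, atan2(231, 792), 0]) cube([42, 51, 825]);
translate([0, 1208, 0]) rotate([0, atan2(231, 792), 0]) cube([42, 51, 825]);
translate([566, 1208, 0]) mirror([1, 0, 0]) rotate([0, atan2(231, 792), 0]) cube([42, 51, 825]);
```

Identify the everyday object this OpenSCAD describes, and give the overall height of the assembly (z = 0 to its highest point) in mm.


A sawhorse. The overall height is 871 mm.

A beam across two mirrored pairs of raked legs — a sawhorse. The beam's underside is at z = 792 (matching the legs' vertical rise in atan2(231, 792)) and the beam is 79 mm tall, so its top is at 792 + 79 = 871 mm. The raked legs top out at the beam's underside, so that is the highest point.


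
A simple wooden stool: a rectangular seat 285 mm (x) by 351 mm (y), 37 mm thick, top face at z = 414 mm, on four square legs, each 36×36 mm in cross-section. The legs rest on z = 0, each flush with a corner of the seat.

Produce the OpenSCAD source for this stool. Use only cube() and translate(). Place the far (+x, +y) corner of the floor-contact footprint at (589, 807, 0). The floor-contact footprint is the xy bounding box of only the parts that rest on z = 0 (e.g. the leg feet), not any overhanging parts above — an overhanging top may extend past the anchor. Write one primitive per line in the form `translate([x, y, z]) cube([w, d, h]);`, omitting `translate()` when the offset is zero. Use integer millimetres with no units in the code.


// leg_h = 414 - 37 = 377
translate([304, 456, 377]) cube([285, 351, 37]);
translate([304, 456, 0]) cube([36, 36, 377]);
translate([553, 456, 0]) cube([36, 36, 377]);
translate([304, 771, 0]) cube([36, 36, 377]);
translate([553, 771, 0]) cube([36, 36, 377]);


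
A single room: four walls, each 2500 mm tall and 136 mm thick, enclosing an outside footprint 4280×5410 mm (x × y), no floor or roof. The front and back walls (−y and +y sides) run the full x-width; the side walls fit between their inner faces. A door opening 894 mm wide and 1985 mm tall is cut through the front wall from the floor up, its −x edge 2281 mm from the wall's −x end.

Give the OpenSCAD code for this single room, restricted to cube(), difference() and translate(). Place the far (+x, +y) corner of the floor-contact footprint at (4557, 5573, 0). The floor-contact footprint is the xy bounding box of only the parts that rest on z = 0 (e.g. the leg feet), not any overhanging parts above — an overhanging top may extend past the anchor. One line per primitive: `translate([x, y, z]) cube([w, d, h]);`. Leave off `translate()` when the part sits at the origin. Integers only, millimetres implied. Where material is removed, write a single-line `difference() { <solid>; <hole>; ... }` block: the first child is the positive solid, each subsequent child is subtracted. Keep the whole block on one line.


difference() { translate([277, 163, 0]) cube([4280, 136, 2500]); translate([2558, 163, 0]) cube([894, 136, 1985]); }
translate([277, 5437, 0]) cube([4280, 136, 2500]);
translate([277, 299, 0]) cube([136, 5138, 2500]);
translate([4421, 299, 0]) cube([136, 5138, 2500]);
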